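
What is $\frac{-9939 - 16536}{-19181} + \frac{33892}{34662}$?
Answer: $\frac{783879451}{332425911} \approx 2.3581$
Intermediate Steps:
$\frac{-9939 - 16536}{-19181} + \frac{33892}{34662} = \left(-9939 - 16536\right) \left(- \frac{1}{19181}\right) + 33892 \cdot \frac{1}{34662} = \left(-26475\right) \left(- \frac{1}{19181}\right) + \frac{16946}{17331} = \frac{26475}{19181} + \frac{16946}{17331} = \frac{783879451}{332425911}$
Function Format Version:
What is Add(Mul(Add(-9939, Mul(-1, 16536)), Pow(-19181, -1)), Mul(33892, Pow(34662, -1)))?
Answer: Rational(783879451, 332425911) ≈ 2.3581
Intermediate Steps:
Add(Mul(Add(-9939, Mul(-1, 16536)), Pow(-19181, -1)), Mul(33892, Pow(34662, -1))) = Add(Mul(Add(-9939, -16536), Rational(-1, 19181)), Mul(33892, Rational(1, 34662))) = Add(Mul(-26475, Rational(-1, 19181)), Rational(16946, 17331)) = Add(Rational(26475, 19181), Rational(16946, 17331)) = Rational(783879451, 332425911)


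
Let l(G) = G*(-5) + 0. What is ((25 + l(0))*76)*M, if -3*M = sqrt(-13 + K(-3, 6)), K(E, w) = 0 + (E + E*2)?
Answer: -1900*I*sqrt(22)/3 ≈ -2970.6*I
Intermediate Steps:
l(G) = -5*G (l(G) = -5*G + 0 = -5*G)
K(E, w) = 3*E (K(E, w) = 0 + (E + 2*E) = 0 + 3*E = 3*E)
M = -I*sqrt(22)/3 (M = -sqrt(-13 + 3*(-3))/3 = -sqrt(-13 - 9)/3 = -I*sqrt(22)/3 ≈ -1.5635*I)
((25 + l(0))*76)*M = ((25 - 5*0)*76)*(-I*sqrt(22)/3) = ((25 + 0)*76)*(-I*sqrt(22)/3) = (25*76)*(-I*sqrt(22)/3) = 1900*(-I*sqrt(22)/3) = -1900*I*sqrt(22)/3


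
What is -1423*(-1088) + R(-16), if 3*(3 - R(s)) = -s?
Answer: 4644665/3 ≈ 1.5482e+6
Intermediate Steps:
R(s) = 3 + s/3 (R(s) = 3 - (-1)*s/3 = 3 + s/3)
-1423*(-1088) + R(-16) = -1423*(-1088) + (3 + (⅓)*(-16)) = 1548224 + (3 - 16/3) = 1548224 - 7/3 = 4644665/3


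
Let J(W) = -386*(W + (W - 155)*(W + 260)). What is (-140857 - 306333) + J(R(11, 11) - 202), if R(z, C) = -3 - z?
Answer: 5937250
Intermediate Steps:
J(W) = -386*W - 386*(-155 + W)*(260 + W) (J(W) = -386*(W + (-155 + W)*(260 + W)) = -386*W - 386*(-155 + W)*(260 + W))
(-140857 - 306333) + J(R(11, 11) - 202) = (-140857 - 306333) + (15555800 - 40916*((-3 - 1*11) - 202) - 386*((-3 - 1*11) - 202)²) = -447190 + (15555800 - 40916*((-3 - 11) - 202) - 386*((-3 - 11) - 202)²) = -447190 + (15555800 - 40916*(-14 - 202) - 386*(-14 - 202)²) = -447190 + (15555800 - 40916*(-216) - 386*(-216)²) = -447190 + (15555800 + 8837856 - 386*46656) = -447190 + (15555800 + 8837856 - 18009216) = -447190 + 6384440 = 5937250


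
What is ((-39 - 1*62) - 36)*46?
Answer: -6302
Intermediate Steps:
((-39 - 1*62) - 36)*46 = ((-39 - 62) - 36)*46 = (-101 - 36)*46 = -137*46 = -6302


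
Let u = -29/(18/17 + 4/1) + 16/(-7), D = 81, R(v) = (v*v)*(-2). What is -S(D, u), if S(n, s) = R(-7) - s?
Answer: 54169/602 ≈ 89.982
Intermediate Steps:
R(v) = -2*v² (R(v) = v²*(-2) = -2*v²)
u = -4827/602 (u = -29/(18*(1/17) + 4*1) + 16*(-⅐) = -29/(18/17 + 4) - 16/7 = -29/86/17 - 16/7 = -29*17/86 - 16/7 = -493/86 - 16/7 = -4827/602 ≈ -8.0183)
S(n, s) = -98 - s (S(n, s) = -2*(-7)² - s = -2*49 - s = -98 - s)
-S(D, u) = -(-98 - 1*(-4827/602)) = -(-98 + 4827/602) = -1*(-54169/602) = 54169/602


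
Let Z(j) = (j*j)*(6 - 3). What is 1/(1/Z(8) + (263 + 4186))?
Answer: 192/854209 ≈ 0.00022477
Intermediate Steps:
Z(j) = 3*j² (Z(j) = j²*3 = 3*j²)
1/(1/Z(8) + (263 + 4186)) = 1/(1/(3*8²) + (263 + 4186)) = 1/(1/(3*64) + 4449) = 1/(1/192 + 4449) = 1/(854209/192) = 192/854209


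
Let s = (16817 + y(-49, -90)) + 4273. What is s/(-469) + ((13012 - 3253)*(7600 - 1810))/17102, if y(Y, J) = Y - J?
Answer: 13069639864/4010419 ≈ 3258.9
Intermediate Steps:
s = 21131 (s = (16817 + (-49 - 1*(-90))) + 4273 = (16817 + (-49 + 90)) + 4273 = (16817 + 41) + 4273 = 16858 + 4273 = 21131)
s/(-469) + ((13012 - 3253)*(7600 - 1810))/17102 = 21131/(-469) + ((13012 - 3253)*(7600 - 1810))/17102 = 21131*(-1/469) + (9759*5790)*(1/17102) = -21131/469 + 56504610*(1/17102) = -21131/469 + 28252305/8551 = 13069639864/4010419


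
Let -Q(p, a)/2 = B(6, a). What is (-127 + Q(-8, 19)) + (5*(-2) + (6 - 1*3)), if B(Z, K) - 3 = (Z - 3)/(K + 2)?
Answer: -982/7 ≈ -140.29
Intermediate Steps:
B(Z, K) = 3 + (-3 + Z)/(2 + K) (B(Z, K) = 3 + (Z - 3)/(K + 2) = 3 + (-3 + Z)/(2 + K))
Q(p, a) = -2*(9 + 3*a)/(2 + a) (Q(p, a) = -2*(3 + 6 + 3*a)/(2 + a) = -2*(9 + 3*a)/(2 + a))
(-127 + Q(-8, 19)) + (5*(-2) + (6 - 1*3)) = (-127 + 6*(-3 - 1*19)/(2 + 19)) + (5*(-2) + (6 - 1*3)) = (-127 + 6*(-3 - 19)/21) + (-10 + (6 - 3)) = (-127 + 6*(1/21)*(-22)) + (-10 + 3) = (-127 - 44/7) - 7 = -933/7 - 7 = -982/7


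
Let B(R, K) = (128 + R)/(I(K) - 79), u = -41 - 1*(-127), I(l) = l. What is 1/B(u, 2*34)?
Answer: -11/214 ≈ -0.051402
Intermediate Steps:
u = 86 (u = -41 + 127 = 86)
B(R, K) = (128 + R)/(-79 + K) (B(R, K) = (128 + R)/(K - 79) = (128 + R)/(-79 + K))
1/B(u, 2*34) = 1/((128 + 86)/(-79 + 2*34)) = 1/(214/(-79 + 68)) = 1/(214/(-11)) = 1/(-1/11*214) = 1/(-214/11) = -11/214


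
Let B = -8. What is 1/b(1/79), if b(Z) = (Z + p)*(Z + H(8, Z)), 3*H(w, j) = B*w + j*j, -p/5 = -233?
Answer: -493039/12246494232 ≈ -4.0260e-5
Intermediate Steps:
p = 1165 (p = -5*(-233) = 1165)
H(w, j) = -8*w/3 + j²/3 (H(w, j) = (-8*w + j*j)/3 = (-8*w + j²)/3 = (j² - 8*w)/3 = -8*w/3 + j²/3)
b(Z) = (1165 + Z)*(-64/3 + Z + Z²/3) (b(Z) = (Z + 1165)*(Z + (-8/3*8 + Z²/3)) = (1165 + Z)*(Z + (-64/3 + Z²/3)) = (1165 + Z)*(-64/3 + Z + Z²/3))
1/b(1/79) = 1/(-74560/3 + (1/79)³/3 + 1168*(1/79)²/3 + (3431/3)/79) = 1/(-74560/3 + (1/79)³/3 + 1168*(1/79)²/3 + (3431/3)*(1/79)) = 1/(-74560/3 + (⅓)*(1/493039) + (1168/3)*(1/6241) + 3431/237) = 1/(-74560/3 + 1/1479117 + 1168/18723 + 3431/237) = 1/(-12246494232/493039) = -493039/12246494232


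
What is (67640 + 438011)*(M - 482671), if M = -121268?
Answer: -305382359289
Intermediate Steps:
(67640 + 438011)*(M - 482671) = (67640 + 438011)*(-121268 - 482671) = 505651*(-603939) = -305382359289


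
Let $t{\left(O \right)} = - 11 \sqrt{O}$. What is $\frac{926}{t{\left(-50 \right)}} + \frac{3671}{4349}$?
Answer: $\frac{3671}{4349} + \frac{463 i \sqrt{2}}{55} \approx 0.8441 + 11.905 i$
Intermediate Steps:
$\frac{926}{t{\left(-50 \right)}} + \frac{3671}{4349} = \frac{926}{\left(-11\right) \sqrt{-50}} + \frac{3671}{4349} = \frac{926}{\left(-11\right) 5 i \sqrt{2}} + 3671 \cdot \frac{1}{4349} = \frac{926}{\left(-55\right) i \sqrt{2}} + \frac{3671}{4349} = 926 \frac{i \sqrt{2}}{110} + \frac{3671}{4349} = \frac{463 i \sqrt{2}}{55} + \frac{3671}{4349} = \frac{3671}{4349} + \frac{463 i \sqrt{2}}{55}$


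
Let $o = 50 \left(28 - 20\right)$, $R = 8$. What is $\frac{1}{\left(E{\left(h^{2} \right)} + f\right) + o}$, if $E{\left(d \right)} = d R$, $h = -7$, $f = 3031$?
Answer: $\frac{1}{3823} \approx 0.00026157$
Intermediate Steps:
$o = 400$ ($o = 50 \cdot 8 = 400$)
$E{\left(d \right)} = 8 d$ ($E{\left(d \right)} = d 8 = 8 d$)
$\frac{1}{\left(E{\left(h^{2} \right)} + f\right) + o} = \frac{1}{\left(8 \left(-7\right)^{2} + 3031\right) + 400} = \frac{1}{\left(8 \cdot 49 + 3031\right) + 400} = \frac{1}{\left(392 + 3031\right) + 400} = \frac{1}{3423 + 400} = \frac{1}{3823}$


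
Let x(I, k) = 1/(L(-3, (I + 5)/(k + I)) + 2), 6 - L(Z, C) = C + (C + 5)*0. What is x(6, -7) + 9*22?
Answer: 3763/19 ≈ 198.05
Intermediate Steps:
L(Z, C) = 6 - C (L(Z, C) = 6 - (C + (C + 5)*0) = 6 - (C + (5 + C)*0) = 6 - (C + 0) = 6 - C)
x(I, k) = 1/(8 - (5 + I)/(I + k)) (x(I, k) = 1/((6 - (I + 5)/(k + I)) + 2) = 1/((6 - (5 + I)/(I + k)) + 2) = 1/(8 - (5 + I)/(I + k)))
x(6, -7) + 9*22 = (6 - 7)/(-5 + 7*6 + 8*(-7)) + 9*22 = -1/(-5 + 42 - 56) + 198 = -1/(-19) + 198 = -1/19*(-1) + 198 = 1/19 + 198 = 3763/19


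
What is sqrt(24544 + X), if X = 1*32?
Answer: 64*sqrt(6) ≈ 156.77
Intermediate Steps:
X = 32
sqrt(24544 + X) = sqrt(24544 + 32) = sqrt(24576) = 64*sqrt(6)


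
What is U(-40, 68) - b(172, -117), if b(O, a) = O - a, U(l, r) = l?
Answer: -329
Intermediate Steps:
U(-40, 68) - b(172, -117) = -40 - (172 - 1*(-117)) = -40 - (172 + 117) = -40 - 1*289 = -40 - 289 = -329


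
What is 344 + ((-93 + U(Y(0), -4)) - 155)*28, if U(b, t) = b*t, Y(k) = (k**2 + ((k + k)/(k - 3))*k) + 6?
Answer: -7272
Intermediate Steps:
Y(k) = 6 + k**2 + 2*k**2/(-3 + k) (Y(k) = (k**2 + ((2*k)/(-3 + k))*k) + 6 = (k**2 + (2*k/(-3 + k))*k) + 6 = (k**2 + 2*k**2/(-3 + k)) + 6 = 6 + k**2 + 2*k**2/(-3 + k))
344 + ((-93 + U(Y(0), -4)) - 155)*28 = 344 + ((-93 + ((-18 + 0**3 - 1*0**2 + 6*0)/(-3 + 0))*(-4)) - 155)*28 = 344 + ((-93 + ((-18 + 0 - 1*0 + 0)/(-3))*(-4)) - 155)*28 = 344 + ((-93 - (-18 + 0 + 0 + 0)/3*(-4)) - 155)*28 = 344 + ((-93 - 1/3*(-18)*(-4)) - 155)*28 = 344 + ((-93 + 6*(-4)) - 155)*28 = 344 + ((-93 - 24) - 155)*28 = 344 + (-117 - 155)*28 = 344 - 272*28 = 344 - 7616 = -7272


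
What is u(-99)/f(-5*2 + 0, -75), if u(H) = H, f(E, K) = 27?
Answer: -11/3 ≈ -3.6667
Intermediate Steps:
u(-99)/f(-5*2 + 0, -75) = -99/27 = -99*1/27 = -11/3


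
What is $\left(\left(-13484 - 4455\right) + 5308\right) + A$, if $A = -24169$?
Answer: $-36800$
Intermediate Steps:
$\left(\left(-13484 - 4455\right) + 5308\right) + A = \left(\left(-13484 - 4455\right) + 5308\right) - 24169 = \left(-17939 + 5308\right) - 24169 = -12631 - 24169 = -36800$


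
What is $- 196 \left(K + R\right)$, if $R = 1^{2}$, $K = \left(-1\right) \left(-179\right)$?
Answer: $-35280$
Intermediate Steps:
$K = 179$
$R = 1$
$- 196 \left(K + R\right) = - 196 \left(179 + 1\right) = \left(-196\right) 180 = -35280$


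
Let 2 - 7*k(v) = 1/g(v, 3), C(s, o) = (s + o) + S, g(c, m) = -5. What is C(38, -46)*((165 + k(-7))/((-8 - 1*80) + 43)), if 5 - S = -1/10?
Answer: 83897/7875 ≈ 10.654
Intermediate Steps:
S = 51/10 (S = 5 - (-1)/10 = 5 - 1*(-⅒) = 5 + ⅒ = 51/10 ≈ 5.1000)
C(s, o) = 51/10 + o + s (C(s, o) = (s + o) + 51/10 = (o + s) + 51/10 = 51/10 + o + s)
k(v) = 11/35 (k(v) = 2/7 - ⅐/(-5) = 2/7 - ⅐*(-⅕) = 2/7 + 1/35 = 11/35)
C(38, -46)*((165 + k(-7))/((-8 - 1*80) + 43)) = (51/10 - 46 + 38)*((165 + 11/35)/((-8 - 1*80) + 43)) = -83897/(175*((-8 - 80) + 43)) = -83897/(175*(-88 + 43)) = -83897/(175*(-45)) = -83897*(-1)/(175*45) = -29/10*(-5786/1575) = 83897/7875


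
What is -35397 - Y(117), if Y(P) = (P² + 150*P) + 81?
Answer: -66717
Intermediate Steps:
Y(P) = 81 + P² + 150*P
-35397 - Y(117) = -35397 - (81 + 117² + 150*117) = -35397 - (81 + 13689 + 17550) = -35397 - 1*31320 = -35397 - 31320 = -66717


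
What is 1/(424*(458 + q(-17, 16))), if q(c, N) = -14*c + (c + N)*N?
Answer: 1/288320 ≈ 3.4684e-6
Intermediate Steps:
q(c, N) = -14*c + N*(N + c) (q(c, N) = -14*c + (N + c)*N = -14*c + N*(N + c))
1/(424*(458 + q(-17, 16))) = 1/(424*(458 + (16**2 - 14*(-17) + 16*(-17)))) = 1/(424*(458 + (256 + 238 - 272))) = 1/(424*(458 + 222)) = 1/(424*680) = 1/288320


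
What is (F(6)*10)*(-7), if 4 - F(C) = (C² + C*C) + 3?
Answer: 4970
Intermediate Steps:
F(C) = 1 - 2*C² (F(C) = 4 - ((C² + C*C) + 3) = 4 - ((C² + C²) + 3) = 4 - (2*C² + 3) = 4 - (3 + 2*C²) = 4 + (-3 - 2*C²) = 1 - 2*C²)
(F(6)*10)*(-7) = ((1 - 2*6²)*10)*(-7) = ((1 - 2*36)*10)*(-7) = ((1 - 72)*10)*(-7) = -71*10*(-7) = -710*(-7) = 4970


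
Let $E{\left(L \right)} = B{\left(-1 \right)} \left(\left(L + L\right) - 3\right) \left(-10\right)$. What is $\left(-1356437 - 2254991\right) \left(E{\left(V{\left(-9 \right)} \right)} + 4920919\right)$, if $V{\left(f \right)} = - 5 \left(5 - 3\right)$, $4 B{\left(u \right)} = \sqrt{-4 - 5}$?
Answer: $-17771544662332 - 622971330 i \approx -1.7772 \cdot 10^{13} - 6.2297 \cdot 10^{8} i$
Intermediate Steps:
$B{\left(u \right)} = \frac{3 i}{4}$ ($B{\left(u \right)} = \frac{\sqrt{-4 - 5}}{4} = \frac{\sqrt{-9}}{4} = \frac{3 i}{4}$)
$V{\left(f \right)} = -10$ ($V{\left(f \right)} = \left(-5\right) 2 = -10$)
$E{\left(L \right)} = - \frac{15 i \left(-3 + 2 L\right)}{2}$ ($E{\left(L \right)} = \frac{3 i}{4} \left(\left(L + L\right) - 3\right) \left(-10\right) = \frac{3 i}{4} \left(2 L - 3\right) \left(-10\right) = \frac{3 i}{4} \left(-3 + 2 L\right) \left(-10\right) = \frac{3 i \left(-3 + 2 L\right)}{4} \left(-10\right) = - \frac{15 i \left(-3 + 2 L\right)}{2}$)
$\left(-1356437 - 2254991\right) \left(E{\left(V{\left(-9 \right)} \right)} + 4920919\right) = \left(-1356437 - 2254991\right) \left(i \left(\frac{45}{2} - -150\right) + 4920919\right) = - 3611428 \left(i \left(\frac{45}{2} + 150\right) + 4920919\right) = - 3611428 \left(i \frac{345}{2} + 4920919\right) = - 3611428 \left(\frac{345 i}{2} + 4920919\right) = - 3611428 \left(4920919 + \frac{345 i}{2}\right) = -17771544662332 - 622971330 i$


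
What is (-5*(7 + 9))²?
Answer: 6400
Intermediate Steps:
(-5*(7 + 9))² = (-5*16)² = (-80)² = 6400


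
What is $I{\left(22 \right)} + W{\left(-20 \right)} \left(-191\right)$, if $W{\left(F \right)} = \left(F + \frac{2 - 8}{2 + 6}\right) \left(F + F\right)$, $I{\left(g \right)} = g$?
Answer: $-158508$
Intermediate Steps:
$W{\left(F \right)} = 2 F \left(- \frac{3}{4} + F\right)$ ($W{\left(F \right)} = \left(F - \frac{6}{8}\right) 2 F = \left(F - \frac{3}{4}\right) 2 F = \left(- \frac{3}{4} + F\right) 2 F = 2 F \left(- \frac{3}{4} + F\right)$)
$I{\left(22 \right)} + W{\left(-20 \right)} \left(-191\right) = 22 + \frac{1}{2} \left(-20\right) \left(-3 + 4 \left(-20\right)\right) \left(-191\right) = 22 + \frac{1}{2} \left(-20\right) \left(-3 - 80\right) \left(-191\right) = 22 + \frac{1}{2} \left(-20\right) \left(-83\right) \left(-191\right) = 22 + 830 \left(-191\right) = 22 - 158530 = -158508$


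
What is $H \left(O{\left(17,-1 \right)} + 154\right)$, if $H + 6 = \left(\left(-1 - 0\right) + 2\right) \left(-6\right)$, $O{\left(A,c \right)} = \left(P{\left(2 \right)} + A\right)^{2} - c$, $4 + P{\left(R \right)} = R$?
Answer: $-4560$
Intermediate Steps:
$P{\left(R \right)} = -4 + R$
$O{\left(A,c \right)} = \left(-2 + A\right)^{2} - c$ ($O{\left(A,c \right)} = \left(\left(-4 + 2\right) + A\right)^{2} - c = \left(-2 + A\right)^{2} - c$)
$H = -12$ ($H = -6 + \left(\left(-1 - 0\right) + 2\right) \left(-6\right) = -6 + \left(\left(-1 + 0\right) + 2\right) \left(-6\right) = -6 + \left(-1 + 2\right) \left(-6\right) = -6 + 1 \left(-6\right) = -6 - 6 = -12$)
$H \left(O{\left(17,-1 \right)} + 154\right) = - 12 \left(\left(\left(-2 + 17\right)^{2} - -1\right) + 154\right) = - 12 \left(\left(15^{2} + 1\right) + 154\right) = - 12 \left(\left(225 + 1\right) + 154\right) = - 12 \left(226 + 154\right) = \left(-12\right) 380 = -4560$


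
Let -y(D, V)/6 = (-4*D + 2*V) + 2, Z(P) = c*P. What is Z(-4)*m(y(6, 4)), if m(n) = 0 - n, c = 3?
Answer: 1008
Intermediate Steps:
Z(P) = 3*P
y(D, V) = -12 - 12*V + 24*D (y(D, V) = -6*((-4*D + 2*V) + 2) = -6*(2 - 4*D + 2*V) = -12 - 12*V + 24*D)
m(n) = -n
Z(-4)*m(y(6, 4)) = (3*(-4))*(-(-12 - 12*4 + 24*6)) = -(-12)*(-12 - 48 + 144) = -(-12)*84 = -12*(-84) = 1008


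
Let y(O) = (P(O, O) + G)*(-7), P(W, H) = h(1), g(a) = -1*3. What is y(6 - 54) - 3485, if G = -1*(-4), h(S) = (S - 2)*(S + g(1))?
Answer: -3527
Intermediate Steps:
g(a) = -3
h(S) = (-3 + S)*(-2 + S) (h(S) = (S - 2)*(S - 3) = (-2 + S)*(-3 + S) = (-3 + S)*(-2 + S))
P(W, H) = 2 (P(W, H) = 6 + 1² - 5*1 = 6 + 1 - 5 = 2)
G = 4
y(O) = -42 (y(O) = (2 + 4)*(-7) = 6*(-7) = -42)
y(6 - 54) - 3485 = -42 - 3485 = -3527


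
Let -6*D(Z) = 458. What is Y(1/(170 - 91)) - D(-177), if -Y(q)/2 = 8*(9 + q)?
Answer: -16085/237 ≈ -67.869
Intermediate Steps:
D(Z) = -229/3 (D(Z) = -⅙*458 = -229/3)
Y(q) = -144 - 16*q (Y(q) = -16*(9 + q) = -2*(72 + 8*q) = -144 - 16*q)
Y(1/(170 - 91)) - D(-177) = (-144 - 16/(170 - 91)) - 1*(-229/3) = (-144 - 16/79) + 229/3 = -11392/79 + 229/3 = -16085/237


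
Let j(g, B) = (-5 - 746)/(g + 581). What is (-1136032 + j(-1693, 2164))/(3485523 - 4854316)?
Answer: 1263266833/1522097816 ≈ 0.82995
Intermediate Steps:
j(g, B) = -751/(581 + g)
(-1136032 + j(-1693, 2164))/(3485523 - 4854316) = (-1136032 - 751/(581 - 1693))/(3485523 - 4854316) = (-1136032 - 751/(-1112))/(-1368793) = (-1136032 - 751*(-1/1112))*(-1/1368793) = (-1136032 + 751/1112)*(-1/1368793) = -1263266833/1112*(-1/1368793) = 1263266833/1522097816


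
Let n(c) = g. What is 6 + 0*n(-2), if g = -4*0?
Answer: 6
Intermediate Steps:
g = 0
n(c) = 0
6 + 0*n(-2) = 6 + 0*0 = 6 + 0 = 6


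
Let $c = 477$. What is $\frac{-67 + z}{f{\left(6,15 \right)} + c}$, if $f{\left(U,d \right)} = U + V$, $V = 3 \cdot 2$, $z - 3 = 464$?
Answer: $\frac{400}{489} \approx 0.818$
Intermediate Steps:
$z = 467$ ($z = 3 + 464 = 467$)
$V = 6$
$f{\left(U,d \right)} = 6 + U$ ($f{\left(U,d \right)} = U + 6 = 6 + U$)
$\frac{-67 + z}{f{\left(6,15 \right)} + c} = \frac{-67 + 467}{\left(6 + 6\right) + 477} = \frac{400}{12 + 477} = \frac{400}{489}$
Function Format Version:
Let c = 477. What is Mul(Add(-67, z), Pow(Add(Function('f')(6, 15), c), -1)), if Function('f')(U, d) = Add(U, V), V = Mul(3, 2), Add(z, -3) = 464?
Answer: Rational(400, 489) ≈ 0.81800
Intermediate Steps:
z = 467 (z = Add(3, 464) = 467)
V = 6
Function('f')(U, d) = Add(6, U) (Function('f')(U, d) = Add(U, 6) = Add(6, U))
Mul(Add(-67, z), Pow(Add(Function('f')(6, 15), c), -1)) = Mul(Add(-67, 467), Pow(Add(Add(6, 6), 477), -1)) = Mul(400, Pow(Add(12, 477), -1)) = Mul(400, Pow(489, -1)) = Mul(400, Rational(1, 489)) = Rational(400, 489)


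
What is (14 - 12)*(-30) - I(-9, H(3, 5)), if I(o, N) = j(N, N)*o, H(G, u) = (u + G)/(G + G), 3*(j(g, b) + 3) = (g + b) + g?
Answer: -75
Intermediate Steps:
j(g, b) = -3 + b/3 + 2*g/3 (j(g, b) = -3 + ((g + b) + g)/3 = -3 + ((b + g) + g)/3 = -3 + (b + 2*g)/3 = -3 + (b/3 + 2*g/3) = -3 + b/3 + 2*g/3)
H(G, u) = (G + u)/(2*G) (H(G, u) = (G + u)/((2*G)) = (G + u)*(1/(2*G)) = (G + u)/(2*G))
I(o, N) = o*(-3 + N) (I(o, N) = (-3 + N/3 + 2*N/3)*o = (-3 + N)*o = o*(-3 + N))
(14 - 12)*(-30) - I(-9, H(3, 5)) = (14 - 12)*(-30) - (-9)*(-3 + (½)*(3 + 5)/3) = 2*(-30) - (-9)*(-3 + (½)*(⅓)*8) = -60 - (-9)*(-3 + 4/3) = -60 - (-9)*(-5)/3 = -60 - 1*15 = -60 - 15 = -75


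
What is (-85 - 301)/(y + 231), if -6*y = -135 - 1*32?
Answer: -2316/1553 ≈ -1.4913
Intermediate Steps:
y = 167/6 (y = -(-135 - 1*32)/6 = -(-135 - 32)/6 = -⅙*(-167) = 167/6 ≈ 27.833)
(-85 - 301)/(y + 231) = (-85 - 301)/(167/6 + 231) = -386/1553/6 = -386*6/1553 = -2316/1553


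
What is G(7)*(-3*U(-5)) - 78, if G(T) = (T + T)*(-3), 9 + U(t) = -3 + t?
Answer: -2220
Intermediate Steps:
U(t) = -12 + t (U(t) = -9 + (-3 + t) = -12 + t)
G(T) = -6*T (G(T) = (2*T)*(-3) = -6*T)
G(7)*(-3*U(-5)) - 78 = (-6*7)*(-3*(-12 - 5)) - 78 = -(-126)*(-17) - 78 = -42*51 - 78 = -2142 - 78 = -2220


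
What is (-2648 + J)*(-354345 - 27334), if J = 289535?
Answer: -109498743273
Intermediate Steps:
(-2648 + J)*(-354345 - 27334) = (-2648 + 289535)*(-354345 - 27334) = 286887*(-381679) = -109498743273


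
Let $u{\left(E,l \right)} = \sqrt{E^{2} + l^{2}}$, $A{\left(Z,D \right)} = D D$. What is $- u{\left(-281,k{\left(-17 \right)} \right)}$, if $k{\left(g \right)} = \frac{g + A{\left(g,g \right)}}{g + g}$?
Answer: $- 5 \sqrt{3161} \approx -281.11$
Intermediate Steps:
$A{\left(Z,D \right)} = D^{2}$
$k{\left(g \right)} = \frac{g + g^{2}}{2 g}$ ($k{\left(g \right)} = \frac{g + g^{2}}{g + g} = \frac{g + g^{2}}{2 g}$)
$- u{\left(-281,k{\left(-17 \right)} \right)} = - \sqrt{\left(-281\right)^{2} + \left(\frac{1}{2} + \frac{1}{2} \left(-17\right)\right)^{2}} = - \sqrt{78961 + \left(\frac{1}{2} - \frac{17}{2}\right)^{2}} = - \sqrt{78961 + \left(-8\right)^{2}} = - \sqrt{78961 + 64} = - \sqrt{79025} = - 5 \sqrt{3161}$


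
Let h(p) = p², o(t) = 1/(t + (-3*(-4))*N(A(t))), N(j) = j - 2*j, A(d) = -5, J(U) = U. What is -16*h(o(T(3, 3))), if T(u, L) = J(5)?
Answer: -16/4225 ≈ -0.0037870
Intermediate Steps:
T(u, L) = 5
N(j) = -j
o(t) = 1/(60 + t) (o(t) = 1/(t + (-3*(-4))*(-1*(-5))) = 1/(t + 12*5) = 1/(t + 60) = 1/(60 + t))
-16*h(o(T(3, 3))) = -16/(60 + 5)² = -16*(1/65)² = -16*1/4225 = -16/4225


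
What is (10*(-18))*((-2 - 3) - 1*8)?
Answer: 2340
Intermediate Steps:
(10*(-18))*((-2 - 3) - 1*8) = -180*(-5 - 8) = -180*(-13) = 2340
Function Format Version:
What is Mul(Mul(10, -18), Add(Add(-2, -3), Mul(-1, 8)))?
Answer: 2340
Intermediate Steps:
Mul(Mul(10, -18), Add(Add(-2, -3), Mul(-1, 8))) = Mul(-180, Add(-5, -8)) = Mul(-180, -13) = 2340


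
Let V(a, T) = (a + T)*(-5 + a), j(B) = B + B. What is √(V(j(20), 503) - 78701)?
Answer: 4*I*√3731 ≈ 244.33*I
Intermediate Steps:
j(B) = 2*B
V(a, T) = (-5 + a)*(T + a) (V(a, T) = (T + a)*(-5 + a) = (-5 + a)*(T + a))
√(V(j(20), 503) - 78701) = √(((2*20)² - 5*503 - 10*20 + 503*(2*20)) - 78701) = √((40² - 2515 - 5*40 + 503*40) - 78701) = √((1600 - 2515 - 200 + 20120) - 78701) = √(19005 - 78701) = √(-59696) = 4*I*√3731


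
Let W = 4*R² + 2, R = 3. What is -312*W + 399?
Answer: -11457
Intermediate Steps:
W = 38 (W = 4*3² + 2 = 4*9 + 2 = 36 + 2 = 38)
-312*W + 399 = -312*38 + 399 = -11856 + 399 = -11457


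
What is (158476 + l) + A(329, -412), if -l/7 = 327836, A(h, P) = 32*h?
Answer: -2125848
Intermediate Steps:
l = -2294852 (l = -7*327836 = -2294852)
(158476 + l) + A(329, -412) = (158476 - 2294852) + 32*329 = -2136376 + 10528 = -2125848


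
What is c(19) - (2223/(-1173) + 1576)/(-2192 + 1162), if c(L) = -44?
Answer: -3420929/80546 ≈ -42.472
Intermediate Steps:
c(19) - (2223/(-1173) + 1576)/(-2192 + 1162) = -44 - (2223/(-1173) + 1576)/(-2192 + 1162) = -44 - (2223*(-1/1173) + 1576)/(-1030) = -44 - (-741/391 + 1576)*(-1)/1030 = -44 - 615475*(-1)/(391*1030) = -44 - 1*(-123095/80546) = -44 + 123095/80546 = -3420929/80546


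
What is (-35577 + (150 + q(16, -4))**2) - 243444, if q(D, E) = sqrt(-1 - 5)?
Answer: -256527 + 300*I*sqrt(6) ≈ -2.5653e+5 + 734.85*I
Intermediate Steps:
q(D, E) = I*sqrt(6) (q(D, E) = sqrt(-6) = I*sqrt(6))
(-35577 + (150 + q(16, -4))**2) - 243444 = (-35577 + (150 + I*sqrt(6))**2) - 243444 = -279021 + (150 + I*sqrt(6))**2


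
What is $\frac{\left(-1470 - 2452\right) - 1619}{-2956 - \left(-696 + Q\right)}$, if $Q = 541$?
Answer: $\frac{5541}{2801} \approx 1.9782$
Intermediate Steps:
$\frac{\left(-1470 - 2452\right) - 1619}{-2956 - \left(-696 + Q\right)} = \frac{\left(-1470 - 2452\right) - 1619}{-2956 + \left(\left(-492 + 1188\right) - 541\right)} = \frac{-3922 - 1619}{-2956 + \left(696 - 541\right)} = - \frac{5541}{-2956 + 155} = - \frac{5541}{-2801} = \left(-5541\right) \left(- \frac{1}{2801}\right) = \frac{5541}{2801}$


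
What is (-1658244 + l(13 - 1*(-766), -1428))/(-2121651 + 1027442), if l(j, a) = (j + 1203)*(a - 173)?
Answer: 4831426/1094209 ≈ 4.4155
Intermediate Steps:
l(j, a) = (-173 + a)*(1203 + j) (l(j, a) = (1203 + j)*(-173 + a) = (-173 + a)*(1203 + j))
(-1658244 + l(13 - 1*(-766), -1428))/(-2121651 + 1027442) = (-1658244 + (-208119 - 173*(13 - 1*(-766)) + 1203*(-1428) - 1428*(13 - 1*(-766))))/(-2121651 + 1027442) = (-1658244 + (-208119 - 173*(13 + 766) - 1717884 - 1428*(13 + 766)))/(-1094209) = (-1658244 + (-208119 - 173*779 - 1717884 - 1428*779))*(-1/1094209) = (-1658244 + (-208119 - 134767 - 1717884 - 1112412))*(-1/1094209) = (-1658244 - 3173182)*(-1/1094209) = -4831426*(-1/1094209) = 4831426/1094209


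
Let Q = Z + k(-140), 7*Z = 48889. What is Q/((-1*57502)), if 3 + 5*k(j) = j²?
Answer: -190812/1006285 ≈ -0.18962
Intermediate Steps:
Z = 48889/7 (Z = (⅐)*48889 = 48889/7 ≈ 6984.1)
k(j) = -⅗ + j²/5
Q = 381624/35 (Q = 48889/7 + (-⅗ + (⅕)*(-140)²) = 48889/7 + (-⅗ + (⅕)*19600) = 48889/7 + (-⅗ + 3920) = 48889/7 + 19597/5 = 381624/35 ≈ 10904.)
Q/((-1*57502)) = 381624/(35*((-1*57502))) = (381624/35)/(-57502) = (381624/35)*(-1/57502) = -190812/1006285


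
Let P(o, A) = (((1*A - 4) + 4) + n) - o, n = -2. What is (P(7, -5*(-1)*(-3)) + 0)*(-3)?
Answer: 72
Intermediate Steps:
P(o, A) = -2 + A - o (P(o, A) = (((1*A - 4) + 4) - 2) - o = (((A - 4) + 4) - 2) - o = (((-4 + A) + 4) - 2) - o = (A - 2) - o = (-2 + A) - o = -2 + A - o)
(P(7, -5*(-1)*(-3)) + 0)*(-3) = ((-2 - 5*(-1)*(-3) - 1*7) + 0)*(-3) = ((-2 + 5*(-3) - 7) + 0)*(-3) = ((-2 - 15 - 7) + 0)*(-3) = (-24 + 0)*(-3) = -24*(-3) = 72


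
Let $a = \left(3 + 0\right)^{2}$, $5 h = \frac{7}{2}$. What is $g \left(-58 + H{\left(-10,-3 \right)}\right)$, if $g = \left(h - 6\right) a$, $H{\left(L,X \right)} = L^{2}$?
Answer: $- \frac{10017}{5} \approx -2003.4$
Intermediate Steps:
$h = \frac{7}{10}$ ($h = \frac{7 \cdot \frac{1}{2}}{5} = \frac{1}{5} \cdot \frac{7}{2} = \frac{7}{10} \approx 0.7$)
$a = 9$ ($a = 3^{2} = 9$)
$g = - \frac{477}{10}$ ($g = \left(\frac{7}{10} - 6\right) 9 = \left(- \frac{53}{10}\right) 9 = - \frac{477}{10} \approx -47.7$)
$g \left(-58 + H{\left(-10,-3 \right)}\right) = - \frac{477 \left(-58 + \left(-10\right)^{2}\right)}{10} = - \frac{477 \left(-58 + 100\right)}{10} = \left(- \frac{477}{10}\right) 42 = - \frac{10017}{5}$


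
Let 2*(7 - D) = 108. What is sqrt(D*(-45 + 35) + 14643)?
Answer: sqrt(15113) ≈ 122.93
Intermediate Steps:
D = -47 (D = 7 - 1/2*108 = 7 - 54 = -47)
sqrt(D*(-45 + 35) + 14643) = sqrt(-47*(-45 + 35) + 14643) = sqrt(-47*(-10) + 14643) = sqrt(470 + 14643) = sqrt(15113)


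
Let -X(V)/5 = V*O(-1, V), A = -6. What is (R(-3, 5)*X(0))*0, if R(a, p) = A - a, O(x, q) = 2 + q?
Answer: 0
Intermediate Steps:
X(V) = -5*V*(2 + V)
R(a, p) = -6 - a
(R(-3, 5)*X(0))*0 = ((-6 - 1*(-3))*(-5*0*(2 + 0)))*0 = ((-6 + 3)*(-5*0*2))*0 = -3*0*0 = 0*0 = 0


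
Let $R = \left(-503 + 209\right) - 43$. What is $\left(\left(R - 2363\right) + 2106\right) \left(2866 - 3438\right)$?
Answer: $339768$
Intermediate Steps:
$R = -337$ ($R = -294 - 43 = -337$)
$\left(\left(R - 2363\right) + 2106\right) \left(2866 - 3438\right) = \left(\left(-337 - 2363\right) + 2106\right) \left(2866 - 3438\right) = \left(\left(-337 - 2363\right) + 2106\right) \left(-572\right) = \left(-2700 + 2106\right) \left(-572\right) = \left(-594\right) \left(-572\right) = 339768$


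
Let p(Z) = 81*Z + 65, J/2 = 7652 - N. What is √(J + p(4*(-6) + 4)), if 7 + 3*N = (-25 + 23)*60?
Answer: √124503/3 ≈ 117.62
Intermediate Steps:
N = -127/3 (N = -7/3 + ((-25 + 23)*60)/3 = -7/3 + (-2*60)/3 = -7/3 + (⅓)*(-120) = -7/3 - 40 = -127/3 ≈ -42.333)
J = 46166/3 (J = 2*(7652 - 1*(-127/3)) = 2*(7652 + 127/3) = 2*(23083/3) = 46166/3 ≈ 15389.)
p(Z) = 65 + 81*Z
√(J + p(4*(-6) + 4)) = √(46166/3 + (65 + 81*(4*(-6) + 4))) = √(46166/3 + (65 + 81*(-24 + 4))) = √(46166/3 + (65 + 81*(-20))) = √(46166/3 + (65 - 1620)) = √(46166/3 - 1555) = √(41501/3) = √124503/3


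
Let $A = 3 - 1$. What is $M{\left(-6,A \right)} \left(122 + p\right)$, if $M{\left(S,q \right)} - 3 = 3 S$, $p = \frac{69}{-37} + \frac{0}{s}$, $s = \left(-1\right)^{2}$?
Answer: $- \frac{66675}{37} \approx -1802.0$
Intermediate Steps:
$A = 2$
$s = 1$
$p = - \frac{69}{37}$ ($p = \frac{69}{-37} + \frac{0}{1} = 69 \left(- \frac{1}{37}\right) + 0 \cdot 1 = - \frac{69}{37} + 0 = - \frac{69}{37} \approx -1.8649$)
$M{\left(S,q \right)} = 3 + 3 S$
$M{\left(-6,A \right)} \left(122 + p\right) = \left(3 + 3 \left(-6\right)\right) \left(122 - \frac{69}{37}\right) = \left(3 - 18\right) \frac{4445}{37} = \left(-15\right) \frac{4445}{37} = - \frac{66675}{37}$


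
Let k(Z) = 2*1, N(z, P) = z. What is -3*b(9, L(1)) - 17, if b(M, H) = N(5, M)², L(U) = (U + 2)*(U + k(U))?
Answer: -92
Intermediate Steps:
k(Z) = 2
L(U) = (2 + U)² (L(U) = (U + 2)*(U + 2) = (2 + U)*(2 + U) = (2 + U)²)
b(M, H) = 25 (b(M, H) = 5² = 25)
-3*b(9, L(1)) - 17 = -3*25 - 17 = -75 - 17 = -92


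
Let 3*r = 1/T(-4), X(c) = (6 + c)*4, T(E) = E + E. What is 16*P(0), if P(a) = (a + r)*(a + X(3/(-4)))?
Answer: -14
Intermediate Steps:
T(E) = 2*E
X(c) = 24 + 4*c
r = -1/24 (r = 1/(3*((2*(-4)))) = (1/3)/(-8) = (1/3)*(-1/8) = -1/24 ≈ -0.041667)
P(a) = (21 + a)*(-1/24 + a) (P(a) = (a - 1/24)*(a + (24 + 4*(3/(-4)))) = (-1/24 + a)*(a + (24 + 4*(3*(-1/4)))) = (-1/24 + a)*(a + (24 + 4*(-3/4))) = (-1/24 + a)*(a + (24 - 3)) = (-1/24 + a)*(a + 21) = (-1/24 + a)*(21 + a) = (21 + a)*(-1/24 + a))
16*P(0) = 16*(-7/8 + 0**2 + (503/24)*0) = 16*(-7/8 + 0 + 0) = 16*(-7/8) = -14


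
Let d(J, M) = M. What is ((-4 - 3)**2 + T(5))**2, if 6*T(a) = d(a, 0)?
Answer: 2401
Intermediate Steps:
T(a) = 0 (T(a) = (1/6)*0 = 0)
((-4 - 3)**2 + T(5))**2 = ((-4 - 3)**2 + 0)**2 = ((-7)**2 + 0)**2 = (49 + 0)**2 = 49**2 = 2401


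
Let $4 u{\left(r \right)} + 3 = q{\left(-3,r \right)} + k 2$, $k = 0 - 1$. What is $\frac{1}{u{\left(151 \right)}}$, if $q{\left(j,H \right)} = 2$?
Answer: $- \frac{4}{3} \approx -1.3333$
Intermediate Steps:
$k = -1$ ($k = 0 - 1 = -1$)
$u{\left(r \right)} = - \frac{3}{4}$ ($u{\left(r \right)} = - \frac{3}{4} + \frac{2 - 2}{4} = - \frac{3}{4} + \frac{1}{4} \cdot 0 = - \frac{3}{4} + 0 = - \frac{3}{4}$)
$\frac{1}{u{\left(151 \right)}} = \frac{1}{- \frac{3}{4}} = - \frac{4}{3}$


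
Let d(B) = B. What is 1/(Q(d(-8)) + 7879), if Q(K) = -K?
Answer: 1/7887 ≈ 0.00012679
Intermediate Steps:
1/(Q(d(-8)) + 7879) = 1/(-1*(-8) + 7879) = 1/(8 + 7879) = 1/7887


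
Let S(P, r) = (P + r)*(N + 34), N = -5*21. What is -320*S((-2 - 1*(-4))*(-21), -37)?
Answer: -1794880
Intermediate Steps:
N = -105
S(P, r) = -71*P - 71*r (S(P, r) = (P + r)*(-105 + 34) = (P + r)*(-71) = -71*P - 71*r)
-320*S((-2 - 1*(-4))*(-21), -37) = -320*(-71*(-2 - 1*(-4))*(-21) - 71*(-37)) = -320*(-71*(-2 + 4)*(-21) + 2627) = -320*(-142*(-21) + 2627) = -320*(-71*(-42) + 2627) = -320*(2982 + 2627) = -320*5609 = -1794880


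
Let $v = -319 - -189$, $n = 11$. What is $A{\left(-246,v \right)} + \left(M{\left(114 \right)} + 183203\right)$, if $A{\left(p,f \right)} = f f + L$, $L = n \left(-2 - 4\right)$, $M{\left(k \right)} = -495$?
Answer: $199542$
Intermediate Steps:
$v = -130$ ($v = -319 + 189 = -130$)
$L = -66$ ($L = 11 \left(-2 - 4\right) = 11 \left(-6\right) = -66$)
$A{\left(p,f \right)} = -66 + f^{2}$ ($A{\left(p,f \right)} = f f - 66 = f^{2} - 66 = -66 + f^{2}$)
$A{\left(-246,v \right)} + \left(M{\left(114 \right)} + 183203\right) = \left(-66 + \left(-130\right)^{2}\right) + \left(-495 + 183203\right) = \left(-66 + 16900\right) + 182708 = 16834 + 182708 = 199542$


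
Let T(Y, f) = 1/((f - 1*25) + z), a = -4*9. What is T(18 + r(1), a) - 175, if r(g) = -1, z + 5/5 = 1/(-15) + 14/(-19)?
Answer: -3132610/17899 ≈ -175.02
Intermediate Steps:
z = -514/285 (z = -1 + (1/(-15) + 14/(-19)) = -1 + (1*(-1/15) + 14*(-1/19)) = -1 + (-1/15 - 14/19) = -1 - 229/285 = -514/285 ≈ -1.8035)
a = -36
T(Y, f) = 1/(-7639/285 + f) (T(Y, f) = 1/((f - 1*25) - 514/285) = 1/((f - 25) - 514/285) = 1/((-25 + f) - 514/285) = 1/(-7639/285 + f))
T(18 + r(1), a) - 175 = 285/(-7639 + 285*(-36)) - 175 = 285/(-7639 - 10260) - 175 = 285/(-17899) - 175 = 285*(-1/17899) - 175 = -285/17899 - 175 = -3132610/17899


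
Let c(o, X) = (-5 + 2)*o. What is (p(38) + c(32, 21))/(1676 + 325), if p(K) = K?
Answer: -2/69 ≈ -0.028986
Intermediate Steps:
c(o, X) = -3*o
(p(38) + c(32, 21))/(1676 + 325) = (38 - 3*32)/(1676 + 325) = (38 - 96)/2001 = -58*1/2001 = -2/69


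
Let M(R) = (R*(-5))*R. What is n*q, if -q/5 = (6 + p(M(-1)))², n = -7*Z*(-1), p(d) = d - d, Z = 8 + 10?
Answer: -22680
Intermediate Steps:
Z = 18
M(R) = -5*R² (M(R) = (-5*R)*R = -5*R²)
p(d) = 0
n = 126 (n = -7*18*(-1) = -126*(-1) = 126)
q = -180 (q = -5*(6 + 0)² = -5*6² = -5*36 = -180)
n*q = 126*(-180) = -22680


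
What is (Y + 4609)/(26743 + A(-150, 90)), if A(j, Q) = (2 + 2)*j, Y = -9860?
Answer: -5251/26143 ≈ -0.20086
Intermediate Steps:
A(j, Q) = 4*j
(Y + 4609)/(26743 + A(-150, 90)) = (-9860 + 4609)/(26743 + 4*(-150)) = -5251/(26743 - 600) = -5251/26143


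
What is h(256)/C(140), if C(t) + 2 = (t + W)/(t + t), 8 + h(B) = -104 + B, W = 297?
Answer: -13440/41 ≈ -327.80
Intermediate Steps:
h(B) = -112 + B (h(B) = -8 + (-104 + B) = -112 + B)
C(t) = -2 + (297 + t)/(2*t) (C(t) = -2 + (t + 297)/(t + t) = -2 + (297 + t)/((2*t)) = -2 + (297 + t)*(1/(2*t)) = -2 + (297 + t)/(2*t))
h(256)/C(140) = (-112 + 256)/(((3/2)*(99 - 1*140)/140)) = 144/(((3/2)*(1/140)*(99 - 140))) = 144/(((3/2)*(1/140)*(-41))) = 144/(-123/280) = 144*(-280/123) = -13440/41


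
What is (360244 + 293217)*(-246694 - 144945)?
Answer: -255920812579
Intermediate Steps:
(360244 + 293217)*(-246694 - 144945) = 653461*(-391639) = -255920812579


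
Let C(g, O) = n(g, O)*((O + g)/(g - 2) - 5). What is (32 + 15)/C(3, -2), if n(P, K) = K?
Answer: 47/8 ≈ 5.8750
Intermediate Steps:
C(g, O) = O*(-5 + (O + g)/(-2 + g)) (C(g, O) = O*((O + g)/(g - 2) - 5) = O*((O + g)/(-2 + g) - 5) = O*(-5 + (O + g)/(-2 + g)))
(32 + 15)/C(3, -2) = (32 + 15)/((-2*(10 - 2 - 4*3)/(-2 + 3))) = 47/(-2*(10 - 2 - 12)/1) = 47/(-2*1*(-4)) = 47/8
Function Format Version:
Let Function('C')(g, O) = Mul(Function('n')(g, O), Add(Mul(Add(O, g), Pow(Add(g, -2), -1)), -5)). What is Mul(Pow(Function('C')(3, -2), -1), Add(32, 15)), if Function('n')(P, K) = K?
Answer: Rational(47, 8) ≈ 5.8750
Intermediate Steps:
Function('C')(g, O) = Mul(O, Add(-5, Mul(Pow(Add(-2, g), -1), Add(O, g)))) (Function('C')(g, O) = Mul(O, Add(Mul(Add(O, g), Pow(Add(g, -2), -1)), -5)) = Mul(O, Add(Mul(Add(O, g), Pow(Add(-2, g), -1)), -5)) = Mul(O, Add(Mul(Pow(Add(-2, g), -1), Add(O, g)), -5)) = Mul(O, Add(-5, Mul(Pow(Add(-2, g), -1), Add(O, g)))))
Mul(Pow(Function('C')(3, -2), -1), Add(32, 15)) = Mul(Pow(Mul(-2, Pow(Add(-2, 3), -1), Add(10, -2, Mul(-4, 3))), -1), Add(32, 15)) = Mul(Pow(Mul(-2, Pow(1, -1), Add(10, -2, -12)), -1), 47) = Mul(Pow(Mul(-2, 1, -4), -1), 47) = Mul(Pow(8, -1), 47) = Mul(Rational(1, 8), 47) = Rational(47, 8)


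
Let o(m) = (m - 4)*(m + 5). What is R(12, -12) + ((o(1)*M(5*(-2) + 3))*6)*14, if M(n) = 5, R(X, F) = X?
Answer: -7548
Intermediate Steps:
o(m) = (-4 + m)*(5 + m)
R(12, -12) + ((o(1)*M(5*(-2) + 3))*6)*14 = 12 + (((-20 + 1 + 1²)*5)*6)*14 = 12 + (((-20 + 1 + 1)*5)*6)*14 = 12 + (-18*5*6)*14 = 12 - 90*6*14 = 12 - 540*14 = 12 - 7560 = -7548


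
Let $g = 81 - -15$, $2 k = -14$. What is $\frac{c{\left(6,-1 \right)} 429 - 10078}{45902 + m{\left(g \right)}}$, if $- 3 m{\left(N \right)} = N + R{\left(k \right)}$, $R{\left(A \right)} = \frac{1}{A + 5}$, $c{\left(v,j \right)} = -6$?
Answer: $- \frac{75912}{275221} \approx -0.27582$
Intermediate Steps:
$k = -7$ ($k = \frac{1}{2} \left(-14\right) = -7$)
$R{\left(A \right)} = \frac{1}{5 + A}$
$g = 96$ ($g = 81 + 15 = 96$)
$m{\left(N \right)} = \frac{1}{6} - \frac{N}{3}$ ($m{\left(N \right)} = - \frac{N + \frac{1}{5 - 7}}{3} = - \frac{N + \frac{1}{-2}}{3} = - \frac{N - \frac{1}{2}}{3} = - \frac{- \frac{1}{2} + N}{3} = \frac{1}{6} - \frac{N}{3}$)
$\frac{c{\left(6,-1 \right)} 429 - 10078}{45902 + m{\left(g \right)}} = \frac{\left(-6\right) 429 - 10078}{45902 + \left(\frac{1}{6} - 32\right)} = \frac{-2574 - 10078}{45902 + \left(\frac{1}{6} - 32\right)} = - \frac{12652}{45902 - \frac{191}{6}} = - \frac{12652}{\frac{275221}{6}} = \left(-12652\right) \frac{6}{275221} = - \frac{75912}{275221}$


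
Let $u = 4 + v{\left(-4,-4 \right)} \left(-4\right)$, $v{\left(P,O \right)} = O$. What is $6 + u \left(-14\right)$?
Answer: $-274$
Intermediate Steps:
$u = 20$ ($u = 4 - -16 = 4 + 16 = 20$)
$6 + u \left(-14\right) = 6 + 20 \left(-14\right) = 6 - 280 = -274$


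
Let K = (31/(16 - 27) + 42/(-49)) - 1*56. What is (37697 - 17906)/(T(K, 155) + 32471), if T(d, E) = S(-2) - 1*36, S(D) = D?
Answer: 6597/10811 ≈ 0.61021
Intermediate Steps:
K = -4595/77 (K = (31/(-11) + 42*(-1/49)) - 56 = (31*(-1/11) - 6/7) - 56 = (-31/11 - 6/7) - 56 = -283/77 - 56 = -4595/77 ≈ -59.675)
T(d, E) = -38 (T(d, E) = -2 - 1*36 = -2 - 36 = -38)
(37697 - 17906)/(T(K, 155) + 32471) = (37697 - 17906)/(-38 + 32471) = 19791/32433 = 19791*(1/32433) = 6597/10811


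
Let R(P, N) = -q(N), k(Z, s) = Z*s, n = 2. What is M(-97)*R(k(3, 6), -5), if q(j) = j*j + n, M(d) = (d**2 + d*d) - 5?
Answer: -507951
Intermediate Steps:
M(d) = -5 + 2*d**2 (M(d) = (d**2 + d**2) - 5 = 2*d**2 - 5 = -5 + 2*d**2)
q(j) = 2 + j**2 (q(j) = j*j + 2 = j**2 + 2 = 2 + j**2)
R(P, N) = -2 - N**2 (R(P, N) = -(2 + N**2) = -2 - N**2)
M(-97)*R(k(3, 6), -5) = (-5 + 2*(-97)**2)*(-2 - 1*(-5)**2) = (-5 + 2*9409)*(-2 - 1*25) = (-5 + 18818)*(-2 - 25) = 18813*(-27) = -507951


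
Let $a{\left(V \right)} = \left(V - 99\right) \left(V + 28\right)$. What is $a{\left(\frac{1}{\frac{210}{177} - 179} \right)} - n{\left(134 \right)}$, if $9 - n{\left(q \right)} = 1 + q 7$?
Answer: $- \frac{202688560922}{110061081} \approx -1841.6$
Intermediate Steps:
$a{\left(V \right)} = \left(-99 + V\right) \left(28 + V\right)$
$n{\left(q \right)} = 8 - 7 q$ ($n{\left(q \right)} = 9 - \left(1 + q 7\right) = 9 - \left(1 + 7 q\right) = 8 - 7 q$)
$a{\left(\frac{1}{\frac{210}{177} - 179} \right)} - n{\left(134 \right)} = \left(-2772 + \left(\frac{1}{\frac{210}{177} - 179}\right)^{2} - \frac{71}{\frac{210}{177} - 179}\right) - \left(8 - 938\right) = \left(-2772 + \left(\frac{1}{210 \cdot \frac{1}{177} - 179}\right)^{2} - \frac{71}{210 \cdot \frac{1}{177} - 179}\right) - \left(8 - 938\right) = \left(-2772 + \left(\frac{1}{\frac{70}{59} - 179}\right)^{2} - \frac{71}{\frac{70}{59} - 179}\right) - -930 = \left(-2772 + \left(\frac{1}{- \frac{10491}{59}}\right)^{2} - \frac{71}{- \frac{10491}{59}}\right) + 930 = \left(-2772 + \left(- \frac{59}{10491}\right)^{2} - - \frac{4189}{10491}\right) + 930 = \left(-2772 + \frac{3481}{110061081} + \frac{4189}{10491}\right) + 930 = - \frac{305045366252}{110061081} + 930 = - \frac{202688560922}{110061081}$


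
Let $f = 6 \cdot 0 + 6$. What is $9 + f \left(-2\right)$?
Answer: $-3$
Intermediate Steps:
$f = 6$ ($f = 0 + 6 = 6$)
$9 + f \left(-2\right) = 9 + 6 \left(-2\right) = 9 - 12 = -3$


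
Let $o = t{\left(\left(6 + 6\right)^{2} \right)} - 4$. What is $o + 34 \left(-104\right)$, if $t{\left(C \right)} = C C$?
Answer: $17196$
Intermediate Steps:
$t{\left(C \right)} = C^{2}$
$o = 20732$ ($o = \left(\left(6 + 6\right)^{2}\right)^{2} - 4 = \left(12^{2}\right)^{2} - 4 = 144^{2} - 4 = 20736 - 4 = 20732$)
$o + 34 \left(-104\right) = 20732 + 34 \left(-104\right) = 20732 - 3536 = 17196$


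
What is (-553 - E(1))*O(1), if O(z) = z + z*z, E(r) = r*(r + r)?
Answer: -1110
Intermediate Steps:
E(r) = 2*r**2 (E(r) = r*(2*r) = 2*r**2)
O(z) = z + z**2
(-553 - E(1))*O(1) = (-553 - 2*1**2)*(1*(1 + 1)) = (-553 - 2)*(1*2) = (-553 - 1*2)*2 = (-553 - 2)*2 = -555*2 = -1110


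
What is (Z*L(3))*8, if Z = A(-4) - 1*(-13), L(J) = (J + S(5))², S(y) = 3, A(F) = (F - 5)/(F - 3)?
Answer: 28800/7 ≈ 4114.3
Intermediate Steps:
A(F) = (-5 + F)/(-3 + F)
L(J) = (3 + J)² (L(J) = (J + 3)² = (3 + J)²)
Z = 100/7 (Z = (-5 - 4)/(-3 - 4) - 1*(-13) = -9/(-7) + 13 = -⅐*(-9) + 13 = 9/7 + 13 = 100/7 ≈ 14.286)
(Z*L(3))*8 = (100*(3 + 3)²/7)*8 = ((100/7)*6²)*8 = ((100/7)*36)*8 = (3600/7)*8 = 28800/7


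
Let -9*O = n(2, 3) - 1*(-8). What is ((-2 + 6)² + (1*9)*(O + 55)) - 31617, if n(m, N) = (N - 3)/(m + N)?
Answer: -31114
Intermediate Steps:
n(m, N) = (-3 + N)/(N + m)
O = -8/9 (O = -((-3 + 3)/(3 + 2) - 1*(-8))/9 = -(0/5 + 8)/9 = -((⅕)*0 + 8)/9 = -(0 + 8)/9 = -⅑*8 = -8/9 ≈ -0.88889)
((-2 + 6)² + (1*9)*(O + 55)) - 31617 = ((-2 + 6)² + (1*9)*(-8/9 + 55)) - 31617 = (4² + 9*(487/9)) - 31617 = (16 + 487) - 31617 = 503 - 31617 = -31114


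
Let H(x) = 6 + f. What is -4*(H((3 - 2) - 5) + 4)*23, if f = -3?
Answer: -644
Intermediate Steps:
H(x) = 3 (H(x) = 6 - 3 = 3)
-4*(H((3 - 2) - 5) + 4)*23 = -4*(3 + 4)*23 = -4*7*23 = -28*23 = -644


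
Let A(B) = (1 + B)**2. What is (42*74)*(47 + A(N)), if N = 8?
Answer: 397824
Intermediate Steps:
(42*74)*(47 + A(N)) = (42*74)*(47 + (1 + 8)**2) = 3108*(47 + 9**2) = 3108*(47 + 81) = 3108*128 = 397824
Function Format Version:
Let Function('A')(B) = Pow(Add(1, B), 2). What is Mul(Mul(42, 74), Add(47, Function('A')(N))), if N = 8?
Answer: 397824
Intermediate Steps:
Mul(Mul(42, 74), Add(47, Function('A')(N))) = Mul(Mul(42, 74), Add(47, Pow(Add(1, 8), 2))) = Mul(3108, Add(47, Pow(9, 2))) = Mul(3108, Add(47, 81)) = Mul(3108, 128) = 397824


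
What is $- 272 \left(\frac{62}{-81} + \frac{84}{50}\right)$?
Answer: $- \frac{503744}{2025} \approx -248.76$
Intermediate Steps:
$- 272 \left(\frac{62}{-81} + \frac{84}{50}\right) = - 272 \left(62 \left(- \frac{1}{81}\right) + 84 \cdot \frac{1}{50}\right) = - 272 \left(- \frac{62}{81} + \frac{42}{25}\right) = \left(-272\right) \frac{1852}{2025} = - \frac{503744}{2025}$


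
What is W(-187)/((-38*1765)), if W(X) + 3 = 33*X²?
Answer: -576987/33535 ≈ -17.206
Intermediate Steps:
W(X) = -3 + 33*X²
W(-187)/((-38*1765)) = (-3 + 33*(-187)²)/((-38*1765)) = (-3 + 33*34969)/(-67070) = (-3 + 1153977)*(-1/67070) = 1153974*(-1/67070) = -576987/33535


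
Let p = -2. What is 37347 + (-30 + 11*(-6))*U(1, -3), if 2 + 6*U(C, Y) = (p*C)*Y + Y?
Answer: 37331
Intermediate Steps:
U(C, Y) = -⅓ + Y/6 - C*Y/3 (U(C, Y) = -⅓ + ((-2*C)*Y + Y)/6 = -⅓ + (-2*C*Y + Y)/6 = -⅓ + (Y - 2*C*Y)/6 = -⅓ + (Y/6 - C*Y/3) = -⅓ + Y/6 - C*Y/3)
37347 + (-30 + 11*(-6))*U(1, -3) = 37347 + (-30 + 11*(-6))*(-⅓ + (⅙)*(-3) - ⅓*1*(-3)) = 37347 + (-30 - 66)*(-⅓ - ½ + 1) = 37347 - 96*⅙ = 37347 - 16 = 37331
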